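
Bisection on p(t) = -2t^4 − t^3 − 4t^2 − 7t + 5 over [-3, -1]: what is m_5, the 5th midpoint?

-1.4375

t = -2 gives p = -21, negative; keep [-2, -1]
t = -1.5 gives p = -0.25, negative; keep [-1.5, -1]
t = -1.25 gives p = 4.570312, positive; keep [-1.5, -1.25]
t = -1.375 gives p = 2.5132, positive; keep [-1.5, -1.375]
t = -1.4375 gives p = 1.2273, positive; keep [-1.5, -1.4375]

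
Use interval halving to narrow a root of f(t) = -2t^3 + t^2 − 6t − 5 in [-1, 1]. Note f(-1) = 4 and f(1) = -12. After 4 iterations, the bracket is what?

f(0) = -5 < 0, so the root lies in [-1, 0]
f(-0.5) = -1.5 < 0, so the root lies in [-1, -0.5]
f(-0.75) = 0.90625 > 0, so the root lies in [-0.75, -0.5]
f(-0.625) = -0.3711 < 0, so the root lies in [-0.75, -0.625]

[-0.75, -0.625]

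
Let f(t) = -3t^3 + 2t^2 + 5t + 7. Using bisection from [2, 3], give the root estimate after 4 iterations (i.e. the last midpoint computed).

2.0625

m = 2.5, f(m) = -14.875 (−); new bracket [2, 2.5]
m = 2.25, f(m) = -5.796875 (−); new bracket [2, 2.25]
m = 2.125, f(m) = -2.130859 (−); new bracket [2, 2.125]
m = 2.0625, f(m) = -0.5007 (−); new bracket [2, 2.0625]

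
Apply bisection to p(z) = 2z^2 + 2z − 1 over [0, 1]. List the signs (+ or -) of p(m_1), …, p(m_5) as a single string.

z = 0.5 gives p = 0.5, positive; keep [0, 0.5]
z = 0.25 gives p = -0.375, negative; keep [0.25, 0.5]
z = 0.375 gives p = 0.03125, positive; keep [0.25, 0.375]
z = 0.3125 gives p = -0.1797, negative; keep [0.3125, 0.375]
z = 0.34375 gives p = -0.0762, negative; keep [0.34375, 0.375]

+-+--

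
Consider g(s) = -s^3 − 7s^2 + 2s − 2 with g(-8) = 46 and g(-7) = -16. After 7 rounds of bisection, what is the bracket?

midpoint -7.5: g = 11.125 > 0 → [-7.5, -7]
midpoint -7.25: g = -3.359375 < 0 → [-7.5, -7.25]
midpoint -7.375: g = 3.646484 > 0 → [-7.375, -7.25]
midpoint -7.3125: g = 0.0852 > 0 → [-7.3125, -7.25]
midpoint -7.28125: g = -1.6516 < 0 → [-7.3125, -7.28125]
midpoint -7.296875: g = -0.7868 < 0 → [-7.3125, -7.296875]
midpoint -7.3046875: g = -0.3517 < 0 → [-7.3125, -7.3046875]

[-7.3125, -7.3046875]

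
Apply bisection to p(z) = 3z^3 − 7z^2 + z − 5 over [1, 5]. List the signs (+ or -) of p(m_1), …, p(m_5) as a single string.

z = 3 gives p = 16, positive; keep [1, 3]
z = 2 gives p = -7, negative; keep [2, 3]
z = 2.5 gives p = 0.625, positive; keep [2, 2.5]
z = 2.25 gives p = -4.0156, negative; keep [2.25, 2.5]
z = 2.375 gives p = -1.9199, negative; keep [2.375, 2.5]

+-+--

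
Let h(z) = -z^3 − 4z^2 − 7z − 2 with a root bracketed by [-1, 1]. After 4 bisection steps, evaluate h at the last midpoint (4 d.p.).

m = 0, h(m) = -2 (−); new bracket [-1, 0]
m = -0.5, h(m) = 0.625 (+); new bracket [-0.5, 0]
m = -0.25, h(m) = -0.484375 (−); new bracket [-0.5, -0.25]
m = -0.375, h(m) = 0.1152 (+); new bracket [-0.375, -0.25]

0.1152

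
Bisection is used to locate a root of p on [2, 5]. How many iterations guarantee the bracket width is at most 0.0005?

13

Width after n steps is 3/2^n. Need 2^n ≥ 3/0.0005 = 6000.
2^12 = 4096 < 6000 ≤ 2^13 = 8192, so n = 13.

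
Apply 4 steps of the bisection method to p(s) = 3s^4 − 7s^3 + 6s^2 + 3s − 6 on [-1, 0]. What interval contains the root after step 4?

s = -0.5 gives p = -4.9375, negative; keep [-1, -0.5]
s = -0.75 gives p = -0.972656, negative; keep [-1, -0.75]
s = -0.875 gives p = 2.416748, positive; keep [-0.875, -0.75]
s = -0.8125 gives p = 0.5855, positive; keep [-0.8125, -0.75]

[-0.8125, -0.75]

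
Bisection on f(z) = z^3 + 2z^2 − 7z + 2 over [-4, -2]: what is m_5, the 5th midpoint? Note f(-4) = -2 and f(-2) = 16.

-3.9375

z = -3 gives f = 14, positive; keep [-4, -3]
z = -3.5 gives f = 8.125, positive; keep [-4, -3.5]
z = -3.75 gives f = 3.640625, positive; keep [-4, -3.75]
z = -3.875 gives f = 0.9707, positive; keep [-4, -3.875]
z = -3.9375 gives f = -0.4763, negative; keep [-3.9375, -3.875]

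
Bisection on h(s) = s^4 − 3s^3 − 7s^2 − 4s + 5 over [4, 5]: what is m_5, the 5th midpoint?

4.65625

h(4.5) = -18.0625 < 0, so the root lies in [4.5, 5]
h(4.75) = 15.613281 > 0, so the root lies in [4.5, 4.75]
h(4.625) = -2.470459 < 0, so the root lies in [4.625, 4.75]
h(4.6875) = 6.2486 > 0, so the root lies in [4.625, 4.6875]
h(4.65625) = 1.8098 > 0, so the root lies in [4.625, 4.65625]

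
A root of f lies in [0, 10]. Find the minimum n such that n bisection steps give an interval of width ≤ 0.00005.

Width after n steps is 10/2^n. Need 2^n ≥ 10/0.00005 = 200000.
2^17 = 131072 < 200000 ≤ 2^18 = 262144, so n = 18.

18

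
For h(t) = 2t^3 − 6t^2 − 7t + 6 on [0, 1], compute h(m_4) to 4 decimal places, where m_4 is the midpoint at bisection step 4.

t = 0.5 gives h = 1.25, positive; keep [0.5, 1]
t = 0.75 gives h = -1.78125, negative; keep [0.5, 0.75]
t = 0.625 gives h = -0.230469, negative; keep [0.5, 0.625]
t = 0.5625 gives h = 0.52, positive; keep [0.5625, 0.625]

0.5200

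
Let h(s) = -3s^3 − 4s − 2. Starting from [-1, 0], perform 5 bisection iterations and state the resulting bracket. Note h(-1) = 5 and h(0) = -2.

[-0.4375, -0.40625]

midpoint -0.5: h = 0.375 > 0 → [-0.5, 0]
midpoint -0.25: h = -0.953125 < 0 → [-0.5, -0.25]
midpoint -0.375: h = -0.341797 < 0 → [-0.5, -0.375]
midpoint -0.4375: h = 0.0012 > 0 → [-0.4375, -0.375]
midpoint -0.40625: h = -0.1739 < 0 → [-0.4375, -0.40625]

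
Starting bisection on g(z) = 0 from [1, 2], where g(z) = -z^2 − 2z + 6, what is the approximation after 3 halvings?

g(1.5) = 0.75 > 0, so the root lies in [1.5, 2]
g(1.75) = -0.5625 < 0, so the root lies in [1.5, 1.75]
g(1.625) = 0.109375 > 0, so the root lies in [1.625, 1.75]

1.625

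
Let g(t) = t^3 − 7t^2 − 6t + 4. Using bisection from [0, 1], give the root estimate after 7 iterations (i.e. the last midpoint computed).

midpoint 0.5: g = -0.625 < 0 → [0, 0.5]
midpoint 0.25: g = 2.078125 > 0 → [0.25, 0.5]
midpoint 0.375: g = 0.818359 > 0 → [0.375, 0.5]
midpoint 0.4375: g = 0.1189 > 0 → [0.4375, 0.5]
midpoint 0.46875: g = -0.2476 < 0 → [0.4375, 0.46875]
midpoint 0.453125: g = -0.063 < 0 → [0.4375, 0.453125]
midpoint 0.4453125: g = 0.0283 > 0 → [0.4453125, 0.453125]

0.4453125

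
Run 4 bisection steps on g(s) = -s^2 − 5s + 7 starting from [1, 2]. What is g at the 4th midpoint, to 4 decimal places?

-0.3477

m = 1.5, g(m) = -2.75 (−); new bracket [1, 1.5]
m = 1.25, g(m) = -0.8125 (−); new bracket [1, 1.25]
m = 1.125, g(m) = 0.109375 (+); new bracket [1.125, 1.25]
m = 1.1875, g(m) = -0.3477 (−); new bracket [1.125, 1.1875]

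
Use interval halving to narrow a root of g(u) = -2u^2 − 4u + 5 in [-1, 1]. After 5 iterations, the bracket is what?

[0.8125, 0.875]

u = 0 gives g = 5, positive; keep [0, 1]
u = 0.5 gives g = 2.5, positive; keep [0.5, 1]
u = 0.75 gives g = 0.875, positive; keep [0.75, 1]
u = 0.875 gives g = -0.0312, negative; keep [0.75, 0.875]
u = 0.8125 gives g = 0.4297, positive; keep [0.8125, 0.875]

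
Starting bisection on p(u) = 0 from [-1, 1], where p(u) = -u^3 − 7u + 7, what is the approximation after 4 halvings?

p(0) = 7 > 0, so the root lies in [0, 1]
p(0.5) = 3.375 > 0, so the root lies in [0.5, 1]
p(0.75) = 1.328125 > 0, so the root lies in [0.75, 1]
p(0.875) = 0.2051 > 0, so the root lies in [0.875, 1]

0.875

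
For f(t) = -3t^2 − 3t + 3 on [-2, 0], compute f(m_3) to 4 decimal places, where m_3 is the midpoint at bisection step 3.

-0.9375

f(-1) = 3 > 0, so the root lies in [-2, -1]
f(-1.5) = 0.75 > 0, so the root lies in [-2, -1.5]
f(-1.75) = -0.9375 < 0, so the root lies in [-1.75, -1.5]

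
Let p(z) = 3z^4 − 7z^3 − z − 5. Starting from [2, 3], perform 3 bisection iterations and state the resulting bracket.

[2.375, 2.5]

z = 2.5 gives p = 0.3125, positive; keep [2, 2.5]
z = 2.25 gives p = -10.097656, negative; keep [2.25, 2.5]
z = 2.375 gives p = -5.700439, negative; keep [2.375, 2.5]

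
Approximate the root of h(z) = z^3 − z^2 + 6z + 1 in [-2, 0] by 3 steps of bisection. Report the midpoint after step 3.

m = -1, h(m) = -7 (−); new bracket [-1, 0]
m = -0.5, h(m) = -2.375 (−); new bracket [-0.5, 0]
m = -0.25, h(m) = -0.578125 (−); new bracket [-0.25, 0]

-0.25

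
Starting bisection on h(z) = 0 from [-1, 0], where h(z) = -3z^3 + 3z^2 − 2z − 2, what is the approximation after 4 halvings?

h(-0.5) = 0.125 > 0, so the root lies in [-0.5, 0]
h(-0.25) = -1.265625 < 0, so the root lies in [-0.5, -0.25]
h(-0.375) = -0.669922 < 0, so the root lies in [-0.5, -0.375]
h(-0.4375) = -0.2996 < 0, so the root lies in [-0.5, -0.4375]

-0.4375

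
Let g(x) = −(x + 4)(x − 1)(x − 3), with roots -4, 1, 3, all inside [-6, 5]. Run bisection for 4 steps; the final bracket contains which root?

m = -0.5, g(m) = -18.375 (−); new bracket [-6, -0.5]
m = -3.25, g(m) = -19.921875 (−); new bracket [-6, -3.25]
m = -4.625, g(m) = 26.806641 (+); new bracket [-4.625, -3.25]
m = -3.9375, g(m) = -2.1409 (−); new bracket [-4.625, -3.9375]

-4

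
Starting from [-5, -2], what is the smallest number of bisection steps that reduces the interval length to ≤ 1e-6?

22

Width after n steps is 3/2^n. Need 2^n ≥ 3/1e-6 = 3000000.
2^21 = 2097152 < 3000000 ≤ 2^22 = 4194304, so n = 22.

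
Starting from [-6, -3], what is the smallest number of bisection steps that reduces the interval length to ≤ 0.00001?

19

Width after n steps is 3/2^n. Need 2^n ≥ 3/0.00001 = 300000.
2^18 = 262144 < 300000 ≤ 2^19 = 524288, so n = 19.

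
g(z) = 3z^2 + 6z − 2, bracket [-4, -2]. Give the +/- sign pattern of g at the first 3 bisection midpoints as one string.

m = -3, g(m) = 7 (+); new bracket [-3, -2]
m = -2.5, g(m) = 1.75 (+); new bracket [-2.5, -2]
m = -2.25, g(m) = -0.3125 (−); new bracket [-2.5, -2.25]

++-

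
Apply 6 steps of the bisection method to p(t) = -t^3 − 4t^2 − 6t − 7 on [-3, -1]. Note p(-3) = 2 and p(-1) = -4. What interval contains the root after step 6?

[-2.75, -2.71875]

midpoint -2: p = -3 < 0 → [-3, -2]
midpoint -2.5: p = -1.375 < 0 → [-3, -2.5]
midpoint -2.75: p = 0.046875 > 0 → [-2.75, -2.5]
midpoint -2.625: p = -0.7246 < 0 → [-2.75, -2.625]
midpoint -2.6875: p = -0.3547 < 0 → [-2.75, -2.6875]
midpoint -2.71875: p = -0.158 < 0 → [-2.75, -2.71875]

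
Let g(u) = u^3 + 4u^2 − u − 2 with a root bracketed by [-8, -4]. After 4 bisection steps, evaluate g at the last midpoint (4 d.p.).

g(-6) = -68 < 0, so the root lies in [-6, -4]
g(-5) = -22 < 0, so the root lies in [-5, -4]
g(-4.5) = -7.625 < 0, so the root lies in [-4.5, -4]
g(-4.25) = -2.2656 < 0, so the root lies in [-4.25, -4]

-2.2656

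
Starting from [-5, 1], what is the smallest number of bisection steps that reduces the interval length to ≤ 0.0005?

14

Width after n steps is 6/2^n. Need 2^n ≥ 6/0.0005 = 12000.
2^13 = 8192 < 12000 ≤ 2^14 = 16384, so n = 14.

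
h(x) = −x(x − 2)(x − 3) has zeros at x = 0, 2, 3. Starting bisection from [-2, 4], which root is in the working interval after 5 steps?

0

x = 1 gives h = -2, negative; keep [-2, 1]
x = -0.5 gives h = 4.375, positive; keep [-0.5, 1]
x = 0.25 gives h = -1.203125, negative; keep [-0.5, 0.25]
x = -0.125 gives h = 0.8301, positive; keep [-0.125, 0.25]
x = 0.0625 gives h = -0.3557, negative; keep [-0.125, 0.0625]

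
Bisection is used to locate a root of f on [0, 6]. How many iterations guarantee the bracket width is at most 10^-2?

10

Width after n steps is 6/2^n. Need 2^n ≥ 6/10^-2 = 600.
2^9 = 512 < 600 ≤ 2^10 = 1024, so n = 10.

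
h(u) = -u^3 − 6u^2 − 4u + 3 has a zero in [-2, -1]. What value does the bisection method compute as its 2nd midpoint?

-1.25

h(-1.5) = -1.125 < 0, so the root lies in [-1.5, -1]
h(-1.25) = 0.578125 > 0, so the root lies in [-1.5, -1.25]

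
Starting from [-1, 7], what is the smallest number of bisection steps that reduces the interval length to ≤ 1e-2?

Width after n steps is 8/2^n. Need 2^n ≥ 8/1e-2 = 800.
2^9 = 512 < 800 ≤ 2^10 = 1024, so n = 10.

10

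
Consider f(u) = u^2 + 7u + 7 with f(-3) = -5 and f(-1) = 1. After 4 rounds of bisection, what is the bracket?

[-1.25, -1.125]

f(-2) = -3 < 0, so the root lies in [-2, -1]
f(-1.5) = -1.25 < 0, so the root lies in [-1.5, -1]
f(-1.25) = -0.1875 < 0, so the root lies in [-1.25, -1]
f(-1.125) = 0.3906 > 0, so the root lies in [-1.25, -1.125]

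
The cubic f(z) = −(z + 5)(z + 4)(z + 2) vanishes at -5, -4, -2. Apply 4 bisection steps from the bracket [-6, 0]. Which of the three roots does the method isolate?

-2

midpoint -3: f = 2 > 0 → [-3, 0]
midpoint -1.5: f = -4.375 < 0 → [-3, -1.5]
midpoint -2.25: f = 1.203125 > 0 → [-2.25, -1.5]
midpoint -1.875: f = -0.8301 < 0 → [-2.25, -1.875]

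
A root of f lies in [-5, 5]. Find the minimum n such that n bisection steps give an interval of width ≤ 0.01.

Width after n steps is 10/2^n. Need 2^n ≥ 10/0.01 = 1000.
2^9 = 512 < 1000 ≤ 2^10 = 1024, so n = 10.

10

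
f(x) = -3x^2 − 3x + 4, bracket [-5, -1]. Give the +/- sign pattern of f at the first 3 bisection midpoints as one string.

midpoint -3: f = -14 < 0 → [-3, -1]
midpoint -2: f = -2 < 0 → [-2, -1]
midpoint -1.5: f = 1.75 > 0 → [-2, -1.5]

--+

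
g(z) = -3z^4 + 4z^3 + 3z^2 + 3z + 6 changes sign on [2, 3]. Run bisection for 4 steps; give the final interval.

z = 2.5 gives g = -22.4375, negative; keep [2, 2.5]
z = 2.25 gives g = -3.386719, negative; keep [2, 2.25]
z = 2.125 gives g = 3.13208, positive; keep [2.125, 2.25]
z = 2.1875 gives g = 0.0949, positive; keep [2.1875, 2.25]

[2.1875, 2.25]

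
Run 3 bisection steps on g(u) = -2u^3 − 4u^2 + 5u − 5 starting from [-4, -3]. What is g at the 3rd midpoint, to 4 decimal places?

m = -3.5, g(m) = 14.25 (+); new bracket [-3.5, -3]
m = -3.25, g(m) = 5.15625 (+); new bracket [-3.25, -3]
m = -3.125, g(m) = 1.347656 (+); new bracket [-3.125, -3]

1.3477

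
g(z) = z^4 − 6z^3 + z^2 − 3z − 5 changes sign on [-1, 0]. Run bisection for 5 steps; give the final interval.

[-0.71875, -0.6875]

m = -0.5, g(m) = -2.4375 (−); new bracket [-1, -0.5]
m = -0.75, g(m) = 0.660156 (+); new bracket [-0.75, -0.5]
m = -0.625, g(m) = -1.116943 (−); new bracket [-0.75, -0.625]
m = -0.6875, g(m) = -0.2917 (−); new bracket [-0.75, -0.6875]
m = -0.71875, g(m) = 0.1676 (+); new bracket [-0.71875, -0.6875]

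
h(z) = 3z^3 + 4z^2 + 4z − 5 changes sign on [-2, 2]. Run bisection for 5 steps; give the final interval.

m = 0, h(m) = -5 (−); new bracket [0, 2]
m = 1, h(m) = 6 (+); new bracket [0, 1]
m = 0.5, h(m) = -1.625 (−); new bracket [0.5, 1]
m = 0.75, h(m) = 1.5156 (+); new bracket [0.5, 0.75]
m = 0.625, h(m) = -0.2051 (−); new bracket [0.625, 0.75]

[0.625, 0.75]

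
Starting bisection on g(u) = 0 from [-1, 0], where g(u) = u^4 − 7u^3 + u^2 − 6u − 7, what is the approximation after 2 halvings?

midpoint -0.5: g = -2.8125 < 0 → [-1, -0.5]
midpoint -0.75: g = 1.332031 > 0 → [-0.75, -0.5]

-0.75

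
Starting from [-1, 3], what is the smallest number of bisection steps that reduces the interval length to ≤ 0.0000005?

23

Width after n steps is 4/2^n. Need 2^n ≥ 4/0.0000005 = 8000000.
2^22 = 4194304 < 8000000 ≤ 2^23 = 8388608, so n = 23.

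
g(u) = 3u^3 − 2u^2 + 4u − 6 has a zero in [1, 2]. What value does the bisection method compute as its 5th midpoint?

1.09375

midpoint 1.5: g = 5.625 > 0 → [1, 1.5]
midpoint 1.25: g = 1.734375 > 0 → [1, 1.25]
midpoint 1.125: g = 0.240234 > 0 → [1, 1.125]
midpoint 1.0625: g = -0.4094 < 0 → [1.0625, 1.125]
midpoint 1.09375: g = -0.0923 < 0 → [1.09375, 1.125]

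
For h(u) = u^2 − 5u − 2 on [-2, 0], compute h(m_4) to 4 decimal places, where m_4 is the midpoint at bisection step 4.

u = -1 gives h = 4, positive; keep [-1, 0]
u = -0.5 gives h = 0.75, positive; keep [-0.5, 0]
u = -0.25 gives h = -0.6875, negative; keep [-0.5, -0.25]
u = -0.375 gives h = 0.0156, positive; keep [-0.375, -0.25]

0.0156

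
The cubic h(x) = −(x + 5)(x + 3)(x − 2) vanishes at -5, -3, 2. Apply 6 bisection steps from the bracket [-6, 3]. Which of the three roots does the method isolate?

2

h(-1.5) = 18.375 > 0, so the root lies in [-1.5, 3]
h(0.75) = 26.953125 > 0, so the root lies in [0.75, 3]
h(1.875) = 4.189453 > 0, so the root lies in [1.875, 3]
h(2.4375) = -17.6931 < 0, so the root lies in [1.875, 2.4375]
h(2.15625) = -5.7655 < 0, so the root lies in [1.875, 2.15625]
h(2.015625) = -0.5498 < 0, so the root lies in [1.875, 2.015625]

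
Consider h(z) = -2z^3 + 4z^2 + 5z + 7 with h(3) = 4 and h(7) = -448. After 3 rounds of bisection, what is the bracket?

[3, 3.5]

z = 5 gives h = -118, negative; keep [3, 5]
z = 4 gives h = -37, negative; keep [3, 4]
z = 3.5 gives h = -12.25, negative; keep [3, 3.5]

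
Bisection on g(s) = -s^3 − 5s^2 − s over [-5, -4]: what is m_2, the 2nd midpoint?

midpoint -4.5: g = -5.625 < 0 → [-5, -4.5]
midpoint -4.75: g = -0.890625 < 0 → [-5, -4.75]

-4.75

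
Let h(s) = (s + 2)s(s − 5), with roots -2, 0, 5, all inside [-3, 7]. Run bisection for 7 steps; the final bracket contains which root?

5

midpoint 2: h = -24 < 0 → [2, 7]
midpoint 4.5: h = -14.625 < 0 → [4.5, 7]
midpoint 5.75: h = 33.421875 > 0 → [4.5, 5.75]
midpoint 5.125: h = 4.5645 > 0 → [4.5, 5.125]
midpoint 4.8125: h = -6.1472 < 0 → [4.8125, 5.125]
midpoint 4.96875: h = -1.0821 < 0 → [4.96875, 5.125]
midpoint 5.046875: h = 1.6671 > 0 → [4.96875, 5.046875]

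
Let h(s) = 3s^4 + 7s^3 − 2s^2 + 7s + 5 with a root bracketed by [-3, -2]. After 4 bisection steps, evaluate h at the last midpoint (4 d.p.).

h(-2.5) = -17.1875 < 0, so the root lies in [-3, -2.5]
h(-2.75) = -3.378906 < 0, so the root lies in [-3, -2.75]
h(-2.875) = 6.959717 > 0, so the root lies in [-2.875, -2.75]
h(-2.8125) = 1.4727 > 0, so the root lies in [-2.8125, -2.75]

1.4727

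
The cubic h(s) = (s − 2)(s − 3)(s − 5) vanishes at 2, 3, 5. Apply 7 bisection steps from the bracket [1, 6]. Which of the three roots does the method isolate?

s = 3.5 gives h = -1.125, negative; keep [3.5, 6]
s = 4.75 gives h = -1.203125, negative; keep [4.75, 6]
s = 5.375 gives h = 3.005859, positive; keep [4.75, 5.375]
s = 5.0625 gives h = 0.3948, positive; keep [4.75, 5.0625]
s = 4.90625 gives h = -0.5194, negative; keep [4.90625, 5.0625]
s = 4.984375 gives h = -0.0925, negative; keep [4.984375, 5.0625]
s = 5.0234375 gives h = 0.1434, positive; keep [4.984375, 5.0234375]

5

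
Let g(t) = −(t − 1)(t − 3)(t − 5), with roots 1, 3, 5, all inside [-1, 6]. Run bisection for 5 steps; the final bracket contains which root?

m = 2.5, g(m) = -1.875 (−); new bracket [-1, 2.5]
m = 0.75, g(m) = 2.390625 (+); new bracket [0.75, 2.5]
m = 1.625, g(m) = -2.900391 (−); new bracket [0.75, 1.625]
m = 1.1875, g(m) = -1.2957 (−); new bracket [0.75, 1.1875]
m = 0.96875, g(m) = 0.2559 (+); new bracket [0.96875, 1.1875]

1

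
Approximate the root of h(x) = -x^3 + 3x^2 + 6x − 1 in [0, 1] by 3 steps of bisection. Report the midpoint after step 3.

x = 0.5 gives h = 2.625, positive; keep [0, 0.5]
x = 0.25 gives h = 0.671875, positive; keep [0, 0.25]
x = 0.125 gives h = -0.205078, negative; keep [0.125, 0.25]

0.125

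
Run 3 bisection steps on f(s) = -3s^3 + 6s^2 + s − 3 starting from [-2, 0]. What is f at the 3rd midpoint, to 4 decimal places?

f(-1) = 5 > 0, so the root lies in [-1, 0]
f(-0.5) = -1.625 < 0, so the root lies in [-1, -0.5]
f(-0.75) = 0.890625 > 0, so the root lies in [-0.75, -0.5]

0.8906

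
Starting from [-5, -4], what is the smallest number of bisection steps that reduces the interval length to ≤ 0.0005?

11

Width after n steps is 1/2^n. Need 2^n ≥ 1/0.0005 = 2000.
2^10 = 1024 < 2000 ≤ 2^11 = 2048, so n = 11.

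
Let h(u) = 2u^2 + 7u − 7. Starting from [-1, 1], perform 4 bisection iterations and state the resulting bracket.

h(0) = -7 < 0, so the root lies in [0, 1]
h(0.5) = -3 < 0, so the root lies in [0.5, 1]
h(0.75) = -0.625 < 0, so the root lies in [0.75, 1]
h(0.875) = 0.6562 > 0, so the root lies in [0.75, 0.875]

[0.75, 0.875]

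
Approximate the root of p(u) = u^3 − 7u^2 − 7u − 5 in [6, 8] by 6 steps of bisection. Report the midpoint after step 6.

u = 7 gives p = -54, negative; keep [7, 8]
u = 7.5 gives p = -29.375, negative; keep [7.5, 8]
u = 7.75 gives p = -14.203125, negative; keep [7.75, 8]
u = 7.875 gives p = -5.8613, negative; keep [7.875, 8]
u = 7.9375 gives p = -1.4963, negative; keep [7.9375, 8]
u = 7.96875 gives p = 0.7353, positive; keep [7.9375, 7.96875]

7.96875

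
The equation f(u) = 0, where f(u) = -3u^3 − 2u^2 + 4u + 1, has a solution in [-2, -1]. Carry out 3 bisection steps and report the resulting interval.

[-1.5, -1.375]

midpoint -1.5: f = 0.625 > 0 → [-1.5, -1]
midpoint -1.25: f = -1.265625 < 0 → [-1.5, -1.25]
midpoint -1.375: f = -0.482422 < 0 → [-1.5, -1.375]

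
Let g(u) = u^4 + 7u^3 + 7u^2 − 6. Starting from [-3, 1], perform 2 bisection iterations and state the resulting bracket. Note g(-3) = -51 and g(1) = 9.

midpoint -1: g = -5 < 0 → [-1, 1]
midpoint 0: g = -6 < 0 → [0, 1]

[0, 1]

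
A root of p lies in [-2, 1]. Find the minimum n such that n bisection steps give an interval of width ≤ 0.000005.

Width after n steps is 3/2^n. Need 2^n ≥ 3/0.000005 = 600000.
2^19 = 524288 < 600000 ≤ 2^20 = 1048576, so n = 20.

20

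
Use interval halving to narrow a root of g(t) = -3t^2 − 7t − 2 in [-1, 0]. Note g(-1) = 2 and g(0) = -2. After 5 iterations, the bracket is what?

[-0.34375, -0.3125]

g(-0.5) = 0.75 > 0, so the root lies in [-0.5, 0]
g(-0.25) = -0.4375 < 0, so the root lies in [-0.5, -0.25]
g(-0.375) = 0.203125 > 0, so the root lies in [-0.375, -0.25]
g(-0.3125) = -0.1055 < 0, so the root lies in [-0.375, -0.3125]
g(-0.34375) = 0.0518 > 0, so the root lies in [-0.34375, -0.3125]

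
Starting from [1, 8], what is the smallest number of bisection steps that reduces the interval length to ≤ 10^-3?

13

Width after n steps is 7/2^n. Need 2^n ≥ 7/10^-3 = 7000.
2^12 = 4096 < 7000 ≤ 2^13 = 8192, so n = 13.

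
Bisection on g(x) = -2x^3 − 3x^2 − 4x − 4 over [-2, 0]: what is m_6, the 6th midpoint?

-1.21875

midpoint -1: g = -1 < 0 → [-2, -1]
midpoint -1.5: g = 2 > 0 → [-1.5, -1]
midpoint -1.25: g = 0.21875 > 0 → [-1.25, -1]
midpoint -1.125: g = -0.4492 < 0 → [-1.25, -1.125]
midpoint -1.1875: g = -0.1313 < 0 → [-1.25, -1.1875]
midpoint -1.21875: g = 0.0395 > 0 → [-1.21875, -1.1875]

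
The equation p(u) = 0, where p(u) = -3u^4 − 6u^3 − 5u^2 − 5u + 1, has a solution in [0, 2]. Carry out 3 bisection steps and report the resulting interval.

m = 1, p(m) = -18 (−); new bracket [0, 1]
m = 0.5, p(m) = -3.6875 (−); new bracket [0, 0.5]
m = 0.25, p(m) = -0.667969 (−); new bracket [0, 0.25]

[0, 0.25]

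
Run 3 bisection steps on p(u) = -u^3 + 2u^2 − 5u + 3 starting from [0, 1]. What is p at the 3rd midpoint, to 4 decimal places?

0.4121

midpoint 0.5: p = 0.875 > 0 → [0.5, 1]
midpoint 0.75: p = -0.046875 < 0 → [0.5, 0.75]
midpoint 0.625: p = 0.412109 > 0 → [0.625, 0.75]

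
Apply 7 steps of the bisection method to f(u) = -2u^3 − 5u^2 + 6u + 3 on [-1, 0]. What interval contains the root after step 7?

f(-0.5) = -1 < 0, so the root lies in [-0.5, 0]
f(-0.25) = 1.21875 > 0, so the root lies in [-0.5, -0.25]
f(-0.375) = 0.152344 > 0, so the root lies in [-0.5, -0.375]
f(-0.4375) = -0.4146 < 0, so the root lies in [-0.4375, -0.375]
f(-0.40625) = -0.1286 < 0, so the root lies in [-0.40625, -0.375]
f(-0.390625) = 0.0125 > 0, so the root lies in [-0.40625, -0.390625]
f(-0.3984375) = -0.0579 < 0, so the root lies in [-0.3984375, -0.390625]

[-0.3984375, -0.390625]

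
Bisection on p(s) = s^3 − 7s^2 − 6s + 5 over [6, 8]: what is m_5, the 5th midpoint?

p(7) = -37 < 0, so the root lies in [7, 8]
p(7.5) = -11.875 < 0, so the root lies in [7.5, 8]
p(7.75) = 3.546875 > 0, so the root lies in [7.5, 7.75]
p(7.625) = -4.4121 < 0, so the root lies in [7.625, 7.75]
p(7.6875) = -0.4954 < 0, so the root lies in [7.6875, 7.75]

7.6875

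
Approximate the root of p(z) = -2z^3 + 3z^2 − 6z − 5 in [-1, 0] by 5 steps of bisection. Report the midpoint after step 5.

-0.59375

midpoint -0.5: p = -1 < 0 → [-1, -0.5]
midpoint -0.75: p = 2.03125 > 0 → [-0.75, -0.5]
midpoint -0.625: p = 0.410156 > 0 → [-0.625, -0.5]
midpoint -0.5625: p = -0.3198 < 0 → [-0.625, -0.5625]
midpoint -0.59375: p = 0.0388 > 0 → [-0.59375, -0.5625]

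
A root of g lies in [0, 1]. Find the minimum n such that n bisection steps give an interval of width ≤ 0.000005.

18

Width after n steps is 1/2^n. Need 2^n ≥ 1/0.000005 = 200000.
2^17 = 131072 < 200000 ≤ 2^18 = 262144, so n = 18.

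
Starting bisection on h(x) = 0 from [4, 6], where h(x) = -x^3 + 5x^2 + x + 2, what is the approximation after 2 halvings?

x = 5 gives h = 7, positive; keep [5, 6]
x = 5.5 gives h = -7.625, negative; keep [5, 5.5]

5.5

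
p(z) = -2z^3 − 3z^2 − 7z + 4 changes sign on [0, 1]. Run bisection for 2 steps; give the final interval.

[0.25, 0.5]

z = 0.5 gives p = -0.5, negative; keep [0, 0.5]
z = 0.25 gives p = 2.03125, positive; keep [0.25, 0.5]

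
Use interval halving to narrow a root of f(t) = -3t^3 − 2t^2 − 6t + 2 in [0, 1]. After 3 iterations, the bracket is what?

f(0.5) = -1.875 < 0, so the root lies in [0, 0.5]
f(0.25) = 0.328125 > 0, so the root lies in [0.25, 0.5]
f(0.375) = -0.689453 < 0, so the root lies in [0.25, 0.375]

[0.25, 0.375]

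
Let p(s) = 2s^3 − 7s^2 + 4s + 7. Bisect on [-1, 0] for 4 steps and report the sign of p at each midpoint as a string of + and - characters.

+-++

m = -0.5, p(m) = 3 (+); new bracket [-1, -0.5]
m = -0.75, p(m) = -0.78125 (−); new bracket [-0.75, -0.5]
m = -0.625, p(m) = 1.277344 (+); new bracket [-0.75, -0.625]
m = -0.6875, p(m) = 0.2915 (+); new bracket [-0.75, -0.6875]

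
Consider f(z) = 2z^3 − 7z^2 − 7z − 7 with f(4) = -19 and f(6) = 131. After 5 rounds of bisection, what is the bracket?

z = 5 gives f = 33, positive; keep [4, 5]
z = 4.5 gives f = 2, positive; keep [4, 4.5]
z = 4.25 gives f = -9.65625, negative; keep [4.25, 4.5]
z = 4.375 gives f = -4.1289, negative; keep [4.375, 4.5]
z = 4.4375 gives f = -1.1411, negative; keep [4.4375, 4.5]

[4.4375, 4.5]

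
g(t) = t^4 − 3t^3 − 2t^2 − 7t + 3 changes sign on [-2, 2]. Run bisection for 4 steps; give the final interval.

[0.25, 0.5]

t = 0 gives g = 3, positive; keep [0, 2]
t = 1 gives g = -8, negative; keep [0, 1]
t = 0.5 gives g = -1.3125, negative; keep [0, 0.5]
t = 0.25 gives g = 1.082, positive; keep [0.25, 0.5]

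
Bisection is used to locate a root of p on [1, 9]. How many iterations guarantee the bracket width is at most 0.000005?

21

Width after n steps is 8/2^n. Need 2^n ≥ 8/0.000005 = 1600000.
2^20 = 1048576 < 1600000 ≤ 2^21 = 2097152, so n = 21.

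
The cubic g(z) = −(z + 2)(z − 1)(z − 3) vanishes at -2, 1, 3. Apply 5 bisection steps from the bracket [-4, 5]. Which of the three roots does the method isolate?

z = 0.5 gives g = -3.125, negative; keep [-4, 0.5]
z = -1.75 gives g = -3.265625, negative; keep [-4, -1.75]
z = -2.875 gives g = 19.919922, positive; keep [-2.875, -1.75]
z = -2.3125 gives g = 5.4993, positive; keep [-2.3125, -1.75]
z = -2.03125 gives g = 0.4766, positive; keep [-2.03125, -1.75]

-2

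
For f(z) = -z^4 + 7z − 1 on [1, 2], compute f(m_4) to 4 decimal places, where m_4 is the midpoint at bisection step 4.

0.8952

z = 1.5 gives f = 4.4375, positive; keep [1.5, 2]
z = 1.75 gives f = 1.871094, positive; keep [1.75, 2]
z = 1.875 gives f = -0.234619, negative; keep [1.75, 1.875]
z = 1.8125 gives f = 0.8952, positive; keep [1.8125, 1.875]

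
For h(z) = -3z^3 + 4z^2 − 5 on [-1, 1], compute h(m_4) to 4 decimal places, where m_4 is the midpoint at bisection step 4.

midpoint 0: h = -5 < 0 → [-1, 0]
midpoint -0.5: h = -3.625 < 0 → [-1, -0.5]
midpoint -0.75: h = -1.484375 < 0 → [-1, -0.75]
midpoint -0.875: h = 0.0723 > 0 → [-0.875, -0.75]

0.0723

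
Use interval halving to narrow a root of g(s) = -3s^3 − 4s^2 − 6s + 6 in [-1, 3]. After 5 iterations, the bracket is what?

[0.5, 0.625]

m = 1, g(m) = -7 (−); new bracket [-1, 1]
m = 0, g(m) = 6 (+); new bracket [0, 1]
m = 0.5, g(m) = 1.625 (+); new bracket [0.5, 1]
m = 0.75, g(m) = -2.0156 (−); new bracket [0.5, 0.75]
m = 0.625, g(m) = -0.0449 (−); new bracket [0.5, 0.625]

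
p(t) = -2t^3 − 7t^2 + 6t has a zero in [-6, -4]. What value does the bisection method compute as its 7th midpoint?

p(-5) = 45 > 0, so the root lies in [-5, -4]
p(-4.5) = 13.5 > 0, so the root lies in [-4.5, -4]
p(-4.25) = 1.59375 > 0, so the root lies in [-4.25, -4]
p(-4.125) = -3.4805 < 0, so the root lies in [-4.25, -4.125]
p(-4.1875) = -1.0142 < 0, so the root lies in [-4.25, -4.1875]
p(-4.21875) = 0.2719 > 0, so the root lies in [-4.21875, -4.1875]
p(-4.203125) = -0.3756 < 0, so the root lies in [-4.21875, -4.203125]

-4.203125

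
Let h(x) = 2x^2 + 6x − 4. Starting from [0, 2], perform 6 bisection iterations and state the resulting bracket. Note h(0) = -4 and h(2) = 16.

[0.53125, 0.5625]

h(1) = 4 > 0, so the root lies in [0, 1]
h(0.5) = -0.5 < 0, so the root lies in [0.5, 1]
h(0.75) = 1.625 > 0, so the root lies in [0.5, 0.75]
h(0.625) = 0.5312 > 0, so the root lies in [0.5, 0.625]
h(0.5625) = 0.0078 > 0, so the root lies in [0.5, 0.5625]
h(0.53125) = -0.248 < 0, so the root lies in [0.53125, 0.5625]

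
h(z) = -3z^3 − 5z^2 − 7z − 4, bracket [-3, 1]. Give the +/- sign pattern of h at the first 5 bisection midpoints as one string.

+---+

m = -1, h(m) = 1 (+); new bracket [-1, 1]
m = 0, h(m) = -4 (−); new bracket [-1, 0]
m = -0.5, h(m) = -1.375 (−); new bracket [-1, -0.5]
m = -0.75, h(m) = -0.2969 (−); new bracket [-1, -0.75]
m = -0.875, h(m) = 0.3066 (+); new bracket [-0.875, -0.75]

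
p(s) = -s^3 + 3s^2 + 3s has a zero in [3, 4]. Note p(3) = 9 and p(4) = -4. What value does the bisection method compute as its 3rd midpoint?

3.875

m = 3.5, p(m) = 4.375 (+); new bracket [3.5, 4]
m = 3.75, p(m) = 0.703125 (+); new bracket [3.75, 4]
m = 3.875, p(m) = -1.513672 (−); new bracket [3.75, 3.875]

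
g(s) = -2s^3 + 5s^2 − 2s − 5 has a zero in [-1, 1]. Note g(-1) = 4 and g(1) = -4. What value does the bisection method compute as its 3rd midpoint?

-0.75

g(0) = -5 < 0, so the root lies in [-1, 0]
g(-0.5) = -2.5 < 0, so the root lies in [-1, -0.5]
g(-0.75) = 0.15625 > 0, so the root lies in [-0.75, -0.5]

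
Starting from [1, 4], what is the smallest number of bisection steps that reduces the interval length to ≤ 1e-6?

Width after n steps is 3/2^n. Need 2^n ≥ 3/1e-6 = 3000000.
2^21 = 2097152 < 3000000 ≤ 2^22 = 4194304, so n = 22.

22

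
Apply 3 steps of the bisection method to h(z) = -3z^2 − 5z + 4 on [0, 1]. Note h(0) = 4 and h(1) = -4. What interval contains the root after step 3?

[0.5, 0.625]

m = 0.5, h(m) = 0.75 (+); new bracket [0.5, 1]
m = 0.75, h(m) = -1.4375 (−); new bracket [0.5, 0.75]
m = 0.625, h(m) = -0.296875 (−); new bracket [0.5, 0.625]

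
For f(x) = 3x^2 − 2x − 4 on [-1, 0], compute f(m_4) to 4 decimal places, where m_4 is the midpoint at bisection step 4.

-0.3945

x = -0.5 gives f = -2.25, negative; keep [-1, -0.5]
x = -0.75 gives f = -0.8125, negative; keep [-1, -0.75]
x = -0.875 gives f = 0.046875, positive; keep [-0.875, -0.75]
x = -0.8125 gives f = -0.3945, negative; keep [-0.875, -0.8125]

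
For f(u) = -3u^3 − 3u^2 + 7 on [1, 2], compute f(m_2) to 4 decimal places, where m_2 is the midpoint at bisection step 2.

u = 1.5 gives f = -9.875, negative; keep [1, 1.5]
u = 1.25 gives f = -3.546875, negative; keep [1, 1.25]

-3.5469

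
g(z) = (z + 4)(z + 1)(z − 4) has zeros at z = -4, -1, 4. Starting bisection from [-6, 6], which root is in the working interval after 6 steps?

4

m = 0, g(m) = -16 (−); new bracket [0, 6]
m = 3, g(m) = -28 (−); new bracket [3, 6]
m = 4.5, g(m) = 23.375 (+); new bracket [3, 4.5]
m = 3.75, g(m) = -9.2031 (−); new bracket [3.75, 4.5]
m = 4.125, g(m) = 5.2051 (+); new bracket [3.75, 4.125]
m = 3.9375, g(m) = -2.4495 (−); new bracket [3.9375, 4.125]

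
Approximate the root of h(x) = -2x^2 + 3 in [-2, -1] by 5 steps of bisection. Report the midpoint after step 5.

-1.21875

x = -1.5 gives h = -1.5, negative; keep [-1.5, -1]
x = -1.25 gives h = -0.125, negative; keep [-1.25, -1]
x = -1.125 gives h = 0.46875, positive; keep [-1.25, -1.125]
x = -1.1875 gives h = 0.1797, positive; keep [-1.25, -1.1875]
x = -1.21875 gives h = 0.0293, positive; keep [-1.25, -1.21875]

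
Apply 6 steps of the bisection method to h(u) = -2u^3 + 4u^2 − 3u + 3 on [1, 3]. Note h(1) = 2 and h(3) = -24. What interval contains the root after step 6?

m = 2, h(m) = -3 (−); new bracket [1, 2]
m = 1.5, h(m) = 0.75 (+); new bracket [1.5, 2]
m = 1.75, h(m) = -0.71875 (−); new bracket [1.5, 1.75]
m = 1.625, h(m) = 0.1055 (+); new bracket [1.625, 1.75]
m = 1.6875, h(m) = -0.2827 (−); new bracket [1.625, 1.6875]
m = 1.65625, h(m) = -0.0828 (−); new bracket [1.625, 1.65625]

[1.625, 1.65625]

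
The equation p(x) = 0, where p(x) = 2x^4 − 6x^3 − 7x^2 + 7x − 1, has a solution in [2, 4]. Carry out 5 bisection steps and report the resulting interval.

[3.6875, 3.75]

m = 3, p(m) = -43 (−); new bracket [3, 4]
m = 3.5, p(m) = -19.375 (−); new bracket [3.5, 4]
m = 3.75, p(m) = 5.914062 (+); new bracket [3.5, 3.75]
m = 3.625, p(m) = -8.0659 (−); new bracket [3.625, 3.75]
m = 3.6875, p(m) = -1.4267 (−); new bracket [3.6875, 3.75]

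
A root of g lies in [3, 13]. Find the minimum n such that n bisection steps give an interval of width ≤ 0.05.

Width after n steps is 10/2^n. Need 2^n ≥ 10/0.05 = 200.
2^7 = 128 < 200 ≤ 2^8 = 256, so n = 8.

8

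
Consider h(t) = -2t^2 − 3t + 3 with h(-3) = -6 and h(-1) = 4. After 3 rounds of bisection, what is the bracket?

t = -2 gives h = 1, positive; keep [-3, -2]
t = -2.5 gives h = -2, negative; keep [-2.5, -2]
t = -2.25 gives h = -0.375, negative; keep [-2.25, -2]

[-2.25, -2]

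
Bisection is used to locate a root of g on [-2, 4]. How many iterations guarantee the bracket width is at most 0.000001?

Width after n steps is 6/2^n. Need 2^n ≥ 6/0.000001 = 6000000.
2^22 = 4194304 < 6000000 ≤ 2^23 = 8388608, so n = 23.

23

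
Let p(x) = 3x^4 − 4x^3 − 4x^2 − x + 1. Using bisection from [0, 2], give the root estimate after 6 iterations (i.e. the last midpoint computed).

0.34375

midpoint 1: p = -5 < 0 → [0, 1]
midpoint 0.5: p = -0.8125 < 0 → [0, 0.5]
midpoint 0.25: p = 0.449219 > 0 → [0.25, 0.5]
midpoint 0.375: p = -0.0891 < 0 → [0.25, 0.375]
midpoint 0.3125: p = 0.2034 > 0 → [0.3125, 0.375]
midpoint 0.34375: p = 0.063 > 0 → [0.34375, 0.375]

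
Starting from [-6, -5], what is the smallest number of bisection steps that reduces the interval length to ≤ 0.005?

Width after n steps is 1/2^n. Need 2^n ≥ 1/0.005 = 200.
2^7 = 128 < 200 ≤ 2^8 = 256, so n = 8.

8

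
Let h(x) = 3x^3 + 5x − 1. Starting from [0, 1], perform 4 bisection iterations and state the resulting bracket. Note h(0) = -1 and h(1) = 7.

midpoint 0.5: h = 1.875 > 0 → [0, 0.5]
midpoint 0.25: h = 0.296875 > 0 → [0, 0.25]
midpoint 0.125: h = -0.369141 < 0 → [0.125, 0.25]
midpoint 0.1875: h = -0.0427 < 0 → [0.1875, 0.25]

[0.1875, 0.25]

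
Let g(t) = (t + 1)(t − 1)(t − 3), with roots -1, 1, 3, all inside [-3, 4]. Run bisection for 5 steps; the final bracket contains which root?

-1

midpoint 0.5: g = 1.875 > 0 → [-3, 0.5]
midpoint -1.25: g = -2.390625 < 0 → [-1.25, 0.5]
midpoint -0.375: g = 2.900391 > 0 → [-1.25, -0.375]
midpoint -0.8125: g = 1.2957 > 0 → [-1.25, -0.8125]
midpoint -1.03125: g = -0.2559 < 0 → [-1.03125, -0.8125]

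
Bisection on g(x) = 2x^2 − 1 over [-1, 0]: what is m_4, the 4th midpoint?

g(-0.5) = -0.5 < 0, so the root lies in [-1, -0.5]
g(-0.75) = 0.125 > 0, so the root lies in [-0.75, -0.5]
g(-0.625) = -0.21875 < 0, so the root lies in [-0.75, -0.625]
g(-0.6875) = -0.0547 < 0, so the root lies in [-0.75, -0.6875]

-0.6875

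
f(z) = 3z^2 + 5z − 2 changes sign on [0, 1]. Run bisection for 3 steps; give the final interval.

[0.25, 0.375]

f(0.5) = 1.25 > 0, so the root lies in [0, 0.5]
f(0.25) = -0.5625 < 0, so the root lies in [0.25, 0.5]
f(0.375) = 0.296875 > 0, so the root lies in [0.25, 0.375]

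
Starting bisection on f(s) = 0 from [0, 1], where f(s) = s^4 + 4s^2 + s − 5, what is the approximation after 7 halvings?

midpoint 0.5: f = -3.4375 < 0 → [0.5, 1]
midpoint 0.75: f = -1.683594 < 0 → [0.75, 1]
midpoint 0.875: f = -0.476318 < 0 → [0.875, 1]
midpoint 0.9375: f = 0.2256 > 0 → [0.875, 0.9375]
midpoint 0.90625: f = -0.1341 < 0 → [0.90625, 0.9375]
midpoint 0.921875: f = 0.0435 > 0 → [0.90625, 0.921875]
midpoint 0.9140625: f = -0.0458 < 0 → [0.9140625, 0.921875]

0.9140625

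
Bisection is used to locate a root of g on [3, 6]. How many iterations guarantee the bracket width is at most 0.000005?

Width after n steps is 3/2^n. Need 2^n ≥ 3/0.000005 = 600000.
2^19 = 524288 < 600000 ≤ 2^20 = 1048576, so n = 20.

20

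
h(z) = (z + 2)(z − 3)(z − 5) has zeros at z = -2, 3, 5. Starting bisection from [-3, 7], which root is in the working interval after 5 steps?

z = 2 gives h = 12, positive; keep [-3, 2]
z = -0.5 gives h = 28.875, positive; keep [-3, -0.5]
z = -1.75 gives h = 8.015625, positive; keep [-3, -1.75]
z = -2.375 gives h = -14.8652, negative; keep [-2.375, -1.75]
z = -2.0625 gives h = -2.2346, negative; keep [-2.0625, -1.75]

-2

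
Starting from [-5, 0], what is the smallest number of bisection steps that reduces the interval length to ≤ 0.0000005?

24

Width after n steps is 5/2^n. Need 2^n ≥ 5/0.0000005 = 10000000.
2^23 = 8388608 < 10000000 ≤ 2^24 = 16777216, so n = 24.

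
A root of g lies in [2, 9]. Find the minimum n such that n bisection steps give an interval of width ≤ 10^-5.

20

Width after n steps is 7/2^n. Need 2^n ≥ 7/10^-5 = 700000.
2^19 = 524288 < 700000 ≤ 2^20 = 1048576, so n = 20.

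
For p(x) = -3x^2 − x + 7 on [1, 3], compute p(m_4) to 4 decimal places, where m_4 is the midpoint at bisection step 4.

-0.0469

midpoint 2: p = -7 < 0 → [1, 2]
midpoint 1.5: p = -1.25 < 0 → [1, 1.5]
midpoint 1.25: p = 1.0625 > 0 → [1.25, 1.5]
midpoint 1.375: p = -0.0469 < 0 → [1.25, 1.375]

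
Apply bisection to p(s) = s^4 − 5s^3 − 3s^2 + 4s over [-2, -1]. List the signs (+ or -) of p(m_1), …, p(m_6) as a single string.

+++-+-

midpoint -1.5: p = 9.1875 > 0 → [-1.5, -1]
midpoint -1.25: p = 2.519531 > 0 → [-1.25, -1]
midpoint -1.125: p = 0.424072 > 0 → [-1.125, -1]
midpoint -1.0625: p = -0.365 < 0 → [-1.125, -1.0625]
midpoint -1.09375: p = 0.0094 > 0 → [-1.09375, -1.0625]
midpoint -1.078125: p = -0.1827 < 0 → [-1.09375, -1.078125]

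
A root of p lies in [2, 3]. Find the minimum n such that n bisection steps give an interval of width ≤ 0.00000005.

25

Width after n steps is 1/2^n. Need 2^n ≥ 1/0.00000005 = 20000000.
2^24 = 16777216 < 20000000 ≤ 2^25 = 33554432, so n = 25.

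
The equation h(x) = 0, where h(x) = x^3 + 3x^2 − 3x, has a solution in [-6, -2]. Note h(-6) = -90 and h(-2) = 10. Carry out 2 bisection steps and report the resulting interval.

[-4, -3]

h(-4) = -4 < 0, so the root lies in [-4, -2]
h(-3) = 9 > 0, so the root lies in [-4, -3]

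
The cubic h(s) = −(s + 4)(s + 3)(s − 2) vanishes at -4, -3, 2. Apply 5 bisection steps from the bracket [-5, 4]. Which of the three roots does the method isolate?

h(-0.5) = 21.875 > 0, so the root lies in [-0.5, 4]
h(1.75) = 6.828125 > 0, so the root lies in [1.75, 4]
h(2.875) = -35.341797 < 0, so the root lies in [1.75, 2.875]
h(2.3125) = -10.4797 < 0, so the root lies in [1.75, 2.3125]
h(2.03125) = -0.9483 < 0, so the root lies in [1.75, 2.03125]

2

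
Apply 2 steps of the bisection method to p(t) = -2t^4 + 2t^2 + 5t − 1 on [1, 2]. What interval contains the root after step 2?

m = 1.5, p(m) = 0.875 (+); new bracket [1.5, 2]
m = 1.75, p(m) = -4.882812 (−); new bracket [1.5, 1.75]

[1.5, 1.75]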